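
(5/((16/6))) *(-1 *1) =-1.88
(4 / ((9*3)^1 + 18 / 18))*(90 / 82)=45 / 287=0.16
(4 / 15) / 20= 1 / 75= 0.01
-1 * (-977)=977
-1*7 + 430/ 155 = -131/ 31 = -4.23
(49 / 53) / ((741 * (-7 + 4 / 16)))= -0.00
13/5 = 2.60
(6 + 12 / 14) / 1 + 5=83 / 7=11.86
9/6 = 3/2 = 1.50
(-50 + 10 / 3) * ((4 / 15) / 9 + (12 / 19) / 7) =-8608 / 1539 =-5.59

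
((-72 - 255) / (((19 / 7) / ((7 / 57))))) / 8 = -5341 / 2888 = -1.85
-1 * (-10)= 10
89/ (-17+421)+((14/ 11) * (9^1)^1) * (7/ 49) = 8251/ 4444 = 1.86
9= 9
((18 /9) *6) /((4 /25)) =75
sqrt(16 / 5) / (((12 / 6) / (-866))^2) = 749956 * sqrt(5) / 5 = 335390.52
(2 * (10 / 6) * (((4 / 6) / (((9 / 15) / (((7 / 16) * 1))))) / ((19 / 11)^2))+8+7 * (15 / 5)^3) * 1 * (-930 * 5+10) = -8934100760 / 9747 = -916600.06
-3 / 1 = -3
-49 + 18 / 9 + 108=61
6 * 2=12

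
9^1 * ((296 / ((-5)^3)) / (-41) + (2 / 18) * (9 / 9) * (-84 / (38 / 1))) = -164634 / 97375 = -1.69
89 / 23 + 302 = 7035 / 23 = 305.87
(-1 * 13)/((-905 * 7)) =13/6335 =0.00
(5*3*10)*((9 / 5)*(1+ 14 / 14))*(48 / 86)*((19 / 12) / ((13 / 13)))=20520 / 43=477.21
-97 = -97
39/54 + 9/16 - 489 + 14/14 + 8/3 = -69703/144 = -484.05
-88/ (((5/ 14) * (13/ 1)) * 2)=-616/ 65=-9.48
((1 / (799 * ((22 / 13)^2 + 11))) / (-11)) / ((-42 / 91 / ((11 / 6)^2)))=0.00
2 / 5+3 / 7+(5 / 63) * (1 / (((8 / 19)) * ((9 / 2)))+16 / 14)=76297 / 79380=0.96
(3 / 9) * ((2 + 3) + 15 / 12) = 25 / 12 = 2.08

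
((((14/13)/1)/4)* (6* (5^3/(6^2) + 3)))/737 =1631/114972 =0.01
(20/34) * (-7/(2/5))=-175/17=-10.29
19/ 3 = 6.33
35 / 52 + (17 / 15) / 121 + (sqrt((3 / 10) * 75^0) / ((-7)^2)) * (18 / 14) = 9 * sqrt(30) / 3430 + 64409 / 94380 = 0.70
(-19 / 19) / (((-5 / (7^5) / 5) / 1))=16807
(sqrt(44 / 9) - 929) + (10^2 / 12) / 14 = -38993 / 42 + 2*sqrt(11) / 3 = -926.19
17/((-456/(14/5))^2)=833/1299600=0.00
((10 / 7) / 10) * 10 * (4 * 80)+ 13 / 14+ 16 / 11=70767 / 154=459.53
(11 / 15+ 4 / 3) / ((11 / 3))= 0.56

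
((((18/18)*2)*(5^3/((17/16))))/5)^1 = 800/17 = 47.06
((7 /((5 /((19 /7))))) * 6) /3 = 38 /5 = 7.60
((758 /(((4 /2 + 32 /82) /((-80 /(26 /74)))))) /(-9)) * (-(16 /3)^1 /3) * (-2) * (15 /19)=22520.50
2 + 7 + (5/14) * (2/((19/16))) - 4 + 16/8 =1011/133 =7.60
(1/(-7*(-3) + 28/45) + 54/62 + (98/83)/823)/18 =946396384/18543639303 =0.05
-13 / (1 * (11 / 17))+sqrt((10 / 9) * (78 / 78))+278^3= sqrt(10) / 3+236334251 / 11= 21484932.96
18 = 18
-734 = -734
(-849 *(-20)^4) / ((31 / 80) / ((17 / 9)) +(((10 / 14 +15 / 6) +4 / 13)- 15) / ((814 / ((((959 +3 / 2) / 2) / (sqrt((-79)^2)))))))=-67567754654400000 / 59403769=-1137432115.70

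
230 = 230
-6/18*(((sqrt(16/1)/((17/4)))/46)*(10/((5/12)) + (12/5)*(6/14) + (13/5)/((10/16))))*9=-122592/68425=-1.79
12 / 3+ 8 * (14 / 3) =124 / 3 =41.33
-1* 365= -365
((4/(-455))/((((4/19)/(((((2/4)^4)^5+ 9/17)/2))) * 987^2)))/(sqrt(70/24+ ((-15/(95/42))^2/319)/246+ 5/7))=-3406829561 * sqrt(395587391349381)/11380023081546828412354560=-0.00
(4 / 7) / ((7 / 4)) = 16 / 49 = 0.33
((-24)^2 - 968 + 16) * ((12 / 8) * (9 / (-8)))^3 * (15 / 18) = 1541835 / 1024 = 1505.70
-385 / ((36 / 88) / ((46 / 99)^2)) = -148120 / 729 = -203.18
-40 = -40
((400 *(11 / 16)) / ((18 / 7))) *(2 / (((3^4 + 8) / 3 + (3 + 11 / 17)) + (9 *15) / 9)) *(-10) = -2125 / 48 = -44.27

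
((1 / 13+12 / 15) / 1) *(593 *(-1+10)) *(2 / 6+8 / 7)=3143493 / 455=6908.78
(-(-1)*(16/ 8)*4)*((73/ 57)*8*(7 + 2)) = 14016/ 19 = 737.68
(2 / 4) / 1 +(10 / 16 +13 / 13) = 17 / 8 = 2.12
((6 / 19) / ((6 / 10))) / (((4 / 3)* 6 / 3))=15 / 76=0.20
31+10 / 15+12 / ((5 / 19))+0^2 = 1159 / 15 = 77.27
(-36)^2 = 1296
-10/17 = -0.59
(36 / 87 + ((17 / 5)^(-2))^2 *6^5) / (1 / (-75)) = -10645668900 / 2422109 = -4395.21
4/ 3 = 1.33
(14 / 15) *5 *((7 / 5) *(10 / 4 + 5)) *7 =343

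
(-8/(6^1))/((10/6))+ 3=11/5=2.20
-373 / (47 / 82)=-30586 / 47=-650.77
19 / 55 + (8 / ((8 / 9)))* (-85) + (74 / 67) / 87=-245140354 / 320595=-764.64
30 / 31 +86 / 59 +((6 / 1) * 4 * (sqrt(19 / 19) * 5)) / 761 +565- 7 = 780258178 / 1391869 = 560.58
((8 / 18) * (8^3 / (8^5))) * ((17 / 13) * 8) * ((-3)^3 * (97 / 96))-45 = -39089 / 832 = -46.98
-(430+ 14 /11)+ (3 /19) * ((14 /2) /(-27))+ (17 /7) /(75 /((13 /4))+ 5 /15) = -471252508 /1092861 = -431.21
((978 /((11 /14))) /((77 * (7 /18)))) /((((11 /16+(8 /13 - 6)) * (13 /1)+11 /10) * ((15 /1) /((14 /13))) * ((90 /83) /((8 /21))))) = -13853696 /792296505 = -0.02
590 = 590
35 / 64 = 0.55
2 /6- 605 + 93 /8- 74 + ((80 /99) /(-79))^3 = -2552876516033983 /3827161989288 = -667.04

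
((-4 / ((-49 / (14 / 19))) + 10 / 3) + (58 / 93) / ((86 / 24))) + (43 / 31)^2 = 90544243 / 16487877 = 5.49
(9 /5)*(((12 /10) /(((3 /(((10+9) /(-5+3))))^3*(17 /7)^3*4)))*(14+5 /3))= -110573939 /5895600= -18.76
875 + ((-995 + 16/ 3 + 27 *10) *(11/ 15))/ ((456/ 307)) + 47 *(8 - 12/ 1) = 6806297/ 20520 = 331.69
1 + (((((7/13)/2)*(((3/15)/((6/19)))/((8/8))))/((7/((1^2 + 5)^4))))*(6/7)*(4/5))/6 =10483/2275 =4.61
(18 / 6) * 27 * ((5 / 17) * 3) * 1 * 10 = 12150 / 17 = 714.71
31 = 31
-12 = -12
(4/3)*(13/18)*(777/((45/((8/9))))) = 53872/3645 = 14.78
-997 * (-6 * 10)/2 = 29910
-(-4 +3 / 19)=73 / 19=3.84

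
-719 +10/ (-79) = -56811/ 79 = -719.13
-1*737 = -737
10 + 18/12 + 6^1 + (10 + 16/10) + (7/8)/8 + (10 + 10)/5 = 10627/320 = 33.21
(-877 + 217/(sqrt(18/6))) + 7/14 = -1753/2 + 217 * sqrt(3)/3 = -751.21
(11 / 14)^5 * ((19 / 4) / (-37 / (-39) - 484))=-119338791 / 40528265344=-0.00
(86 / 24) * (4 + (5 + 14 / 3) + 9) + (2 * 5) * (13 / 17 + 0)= 13597 / 153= 88.87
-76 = -76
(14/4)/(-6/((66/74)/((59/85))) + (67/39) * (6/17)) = -85085/98776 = -0.86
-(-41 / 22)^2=-1681 / 484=-3.47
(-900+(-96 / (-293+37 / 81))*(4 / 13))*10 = -173257560 / 19253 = -8998.99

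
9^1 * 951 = 8559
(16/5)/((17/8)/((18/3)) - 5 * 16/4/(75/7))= -256/121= -2.12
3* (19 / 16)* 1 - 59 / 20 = 49 / 80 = 0.61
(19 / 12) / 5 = 0.32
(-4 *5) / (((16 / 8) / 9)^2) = -405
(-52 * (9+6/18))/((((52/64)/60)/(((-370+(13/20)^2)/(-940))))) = -16557072/1175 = -14091.13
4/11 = 0.36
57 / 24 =19 / 8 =2.38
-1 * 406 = -406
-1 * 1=-1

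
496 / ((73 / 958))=475168 / 73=6509.15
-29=-29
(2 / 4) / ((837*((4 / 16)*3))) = 2 / 2511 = 0.00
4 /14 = 2 /7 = 0.29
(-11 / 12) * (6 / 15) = -11 / 30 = -0.37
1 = 1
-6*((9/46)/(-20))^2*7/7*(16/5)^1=-243/132250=-0.00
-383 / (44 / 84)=-8043 / 11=-731.18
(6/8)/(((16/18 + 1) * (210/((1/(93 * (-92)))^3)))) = -1/331265929290240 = -0.00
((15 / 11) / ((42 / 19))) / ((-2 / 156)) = -3705 / 77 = -48.12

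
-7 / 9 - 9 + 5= -43 / 9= -4.78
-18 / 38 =-9 / 19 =-0.47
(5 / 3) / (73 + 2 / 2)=0.02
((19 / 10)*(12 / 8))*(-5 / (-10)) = 57 / 40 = 1.42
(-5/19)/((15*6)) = -1/342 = -0.00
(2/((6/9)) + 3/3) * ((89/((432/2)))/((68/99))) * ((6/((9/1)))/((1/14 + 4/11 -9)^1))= -75383/403614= -0.19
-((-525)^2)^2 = -75969140625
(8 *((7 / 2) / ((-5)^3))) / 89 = -28 / 11125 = -0.00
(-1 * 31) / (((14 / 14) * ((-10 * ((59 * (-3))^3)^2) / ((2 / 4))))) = 31 / 614992180485780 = 0.00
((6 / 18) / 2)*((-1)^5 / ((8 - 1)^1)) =-1 / 42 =-0.02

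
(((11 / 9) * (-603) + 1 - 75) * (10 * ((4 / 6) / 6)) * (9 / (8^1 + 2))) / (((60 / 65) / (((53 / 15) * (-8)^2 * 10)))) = -17880928 / 9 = -1986769.78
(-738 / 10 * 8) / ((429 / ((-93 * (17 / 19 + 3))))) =6771888 / 13585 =498.48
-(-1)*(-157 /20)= -157 /20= -7.85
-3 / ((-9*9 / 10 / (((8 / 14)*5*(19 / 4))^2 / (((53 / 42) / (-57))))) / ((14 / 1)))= -6859000 / 159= -43138.36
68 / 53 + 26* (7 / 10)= 5163 / 265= 19.48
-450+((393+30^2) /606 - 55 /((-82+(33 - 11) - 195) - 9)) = -1085123 /2424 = -447.66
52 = 52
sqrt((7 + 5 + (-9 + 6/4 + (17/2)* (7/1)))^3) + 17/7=3601/7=514.43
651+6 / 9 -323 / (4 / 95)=-84235 / 12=-7019.58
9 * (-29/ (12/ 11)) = -957/ 4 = -239.25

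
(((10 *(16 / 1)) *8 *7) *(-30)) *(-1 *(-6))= -1612800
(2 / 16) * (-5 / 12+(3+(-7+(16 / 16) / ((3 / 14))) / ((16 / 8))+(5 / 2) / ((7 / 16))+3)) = 851 / 672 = 1.27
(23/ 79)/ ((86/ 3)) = 69/ 6794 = 0.01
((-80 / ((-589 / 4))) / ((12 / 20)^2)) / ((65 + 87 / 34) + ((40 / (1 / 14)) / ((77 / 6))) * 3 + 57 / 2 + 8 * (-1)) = 1496000 / 217060047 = 0.01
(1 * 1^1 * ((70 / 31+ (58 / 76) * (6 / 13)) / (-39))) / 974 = -19987 / 290858802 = -0.00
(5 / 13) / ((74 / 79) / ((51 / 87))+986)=6715 / 17242472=0.00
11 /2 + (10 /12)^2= 223 /36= 6.19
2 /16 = 1 /8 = 0.12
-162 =-162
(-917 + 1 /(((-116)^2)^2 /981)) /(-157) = 5.84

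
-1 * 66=-66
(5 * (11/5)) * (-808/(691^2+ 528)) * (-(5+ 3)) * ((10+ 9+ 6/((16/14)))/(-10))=-862136/2390045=-0.36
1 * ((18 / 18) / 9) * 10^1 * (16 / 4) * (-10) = -400 / 9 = -44.44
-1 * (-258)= 258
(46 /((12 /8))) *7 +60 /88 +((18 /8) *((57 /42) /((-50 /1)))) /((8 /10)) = 15912917 /73920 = 215.27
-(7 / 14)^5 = -1 / 32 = -0.03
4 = 4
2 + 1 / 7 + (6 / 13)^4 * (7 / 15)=2163243 / 999635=2.16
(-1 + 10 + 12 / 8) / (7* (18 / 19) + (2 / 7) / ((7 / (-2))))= 1.60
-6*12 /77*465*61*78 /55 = -31859568 /847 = -37614.60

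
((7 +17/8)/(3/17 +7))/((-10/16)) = -1241/610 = -2.03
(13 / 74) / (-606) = -13 / 44844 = -0.00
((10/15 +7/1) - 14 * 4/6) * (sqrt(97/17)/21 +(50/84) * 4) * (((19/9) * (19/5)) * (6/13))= -36100/2457 - 722 * sqrt(1649)/41769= -15.39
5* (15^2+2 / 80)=9001 / 8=1125.12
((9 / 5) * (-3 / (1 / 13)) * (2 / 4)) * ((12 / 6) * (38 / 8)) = -333.45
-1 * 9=-9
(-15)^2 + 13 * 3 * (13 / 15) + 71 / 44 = 57291 / 220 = 260.41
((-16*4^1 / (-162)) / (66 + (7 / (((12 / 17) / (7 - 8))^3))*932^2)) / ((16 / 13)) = -104 / 5601137613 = -0.00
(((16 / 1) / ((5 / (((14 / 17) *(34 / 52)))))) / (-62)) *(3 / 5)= -0.02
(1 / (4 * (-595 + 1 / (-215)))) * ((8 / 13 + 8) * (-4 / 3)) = 12040 / 2494557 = 0.00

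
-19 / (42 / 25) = -475 / 42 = -11.31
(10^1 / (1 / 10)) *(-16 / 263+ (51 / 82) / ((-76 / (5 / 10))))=-5320925 / 819508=-6.49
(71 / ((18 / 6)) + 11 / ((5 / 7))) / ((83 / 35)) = 4102 / 249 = 16.47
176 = 176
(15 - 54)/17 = -39/17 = -2.29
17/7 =2.43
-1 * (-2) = 2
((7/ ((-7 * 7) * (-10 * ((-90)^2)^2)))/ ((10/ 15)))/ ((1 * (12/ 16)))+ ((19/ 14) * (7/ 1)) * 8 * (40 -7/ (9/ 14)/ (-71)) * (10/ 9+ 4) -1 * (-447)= 2615884692750071/ 163040850000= 16044.35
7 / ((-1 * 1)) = -7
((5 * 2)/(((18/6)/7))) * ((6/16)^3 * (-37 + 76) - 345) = -2048515/256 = -8002.01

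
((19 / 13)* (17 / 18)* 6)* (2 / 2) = 8.28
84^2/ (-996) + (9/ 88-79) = -628013/ 7304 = -85.98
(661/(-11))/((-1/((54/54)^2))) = 661/11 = 60.09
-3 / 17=-0.18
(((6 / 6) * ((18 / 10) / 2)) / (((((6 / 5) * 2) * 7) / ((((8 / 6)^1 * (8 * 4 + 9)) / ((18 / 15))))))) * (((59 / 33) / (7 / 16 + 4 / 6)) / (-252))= -0.02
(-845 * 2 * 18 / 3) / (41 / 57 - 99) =288990 / 2801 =103.17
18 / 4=9 / 2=4.50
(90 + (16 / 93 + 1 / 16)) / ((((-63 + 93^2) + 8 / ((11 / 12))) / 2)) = 1476959 / 70339248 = 0.02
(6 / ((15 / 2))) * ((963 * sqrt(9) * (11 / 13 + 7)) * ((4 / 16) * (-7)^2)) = 14439222 / 65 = 222141.88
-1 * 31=-31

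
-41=-41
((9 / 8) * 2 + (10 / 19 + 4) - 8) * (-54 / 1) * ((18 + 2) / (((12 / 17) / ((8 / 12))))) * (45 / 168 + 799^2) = 847822419765 / 1064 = 796825582.49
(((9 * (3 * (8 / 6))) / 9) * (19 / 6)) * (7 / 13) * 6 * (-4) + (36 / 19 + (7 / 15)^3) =-134793779 / 833625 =-161.70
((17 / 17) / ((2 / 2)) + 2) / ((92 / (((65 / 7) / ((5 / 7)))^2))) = 507 / 92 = 5.51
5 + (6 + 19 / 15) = 12.27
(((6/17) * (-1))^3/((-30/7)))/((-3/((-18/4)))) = 378/24565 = 0.02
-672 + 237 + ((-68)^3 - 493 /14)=-4408631 /14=-314902.21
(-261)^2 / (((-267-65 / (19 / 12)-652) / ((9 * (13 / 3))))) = -1740609 / 629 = -2767.26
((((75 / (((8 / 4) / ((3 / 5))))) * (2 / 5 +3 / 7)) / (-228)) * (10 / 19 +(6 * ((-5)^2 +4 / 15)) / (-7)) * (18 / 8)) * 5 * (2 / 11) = 2750679 / 778316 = 3.53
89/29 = 3.07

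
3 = 3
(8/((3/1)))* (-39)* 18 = -1872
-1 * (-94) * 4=376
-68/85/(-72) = 1/90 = 0.01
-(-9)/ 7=9/ 7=1.29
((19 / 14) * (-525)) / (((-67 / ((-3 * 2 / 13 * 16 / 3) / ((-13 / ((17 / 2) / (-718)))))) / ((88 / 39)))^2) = -34017843200 / 8377604833807443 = -0.00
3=3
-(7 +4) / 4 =-11 / 4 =-2.75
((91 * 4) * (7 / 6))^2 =1623076 / 9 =180341.78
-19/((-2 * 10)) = 19/20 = 0.95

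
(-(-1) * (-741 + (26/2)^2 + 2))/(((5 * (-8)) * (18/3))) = 19/8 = 2.38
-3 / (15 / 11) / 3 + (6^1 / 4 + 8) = 263 / 30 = 8.77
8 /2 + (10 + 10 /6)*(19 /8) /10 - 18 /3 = 37 /48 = 0.77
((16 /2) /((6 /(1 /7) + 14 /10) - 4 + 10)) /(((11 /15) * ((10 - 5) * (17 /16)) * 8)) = 240 /46189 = 0.01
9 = 9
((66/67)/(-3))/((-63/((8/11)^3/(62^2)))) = 256/490822101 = 0.00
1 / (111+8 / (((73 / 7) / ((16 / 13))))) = 949 / 106235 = 0.01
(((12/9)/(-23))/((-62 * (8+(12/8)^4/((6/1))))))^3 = 262144/221815382441007753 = 0.00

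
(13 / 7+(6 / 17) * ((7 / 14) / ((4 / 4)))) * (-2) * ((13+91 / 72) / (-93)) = 124267 / 199206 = 0.62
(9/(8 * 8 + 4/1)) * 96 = 216/17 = 12.71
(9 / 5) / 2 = 9 / 10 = 0.90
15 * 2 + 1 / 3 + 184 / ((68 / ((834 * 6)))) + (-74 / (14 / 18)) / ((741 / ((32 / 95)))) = 113680358941 / 8377005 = 13570.53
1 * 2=2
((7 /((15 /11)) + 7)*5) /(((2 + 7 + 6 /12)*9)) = 364 /513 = 0.71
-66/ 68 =-33/ 34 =-0.97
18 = 18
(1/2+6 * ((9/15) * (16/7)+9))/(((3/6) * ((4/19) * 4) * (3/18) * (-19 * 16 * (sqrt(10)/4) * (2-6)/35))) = 13173 * sqrt(10)/1280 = 32.54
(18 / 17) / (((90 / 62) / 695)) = 8618 / 17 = 506.94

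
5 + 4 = 9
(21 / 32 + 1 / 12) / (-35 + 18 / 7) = -497 / 21792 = -0.02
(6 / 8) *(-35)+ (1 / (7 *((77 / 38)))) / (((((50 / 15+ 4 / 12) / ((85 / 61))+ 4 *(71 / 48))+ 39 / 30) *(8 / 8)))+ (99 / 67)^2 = -467805119079 / 19443672556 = -24.06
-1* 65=-65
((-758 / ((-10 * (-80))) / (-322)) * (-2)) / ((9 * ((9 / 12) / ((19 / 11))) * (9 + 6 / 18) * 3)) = -7201 / 133887600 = -0.00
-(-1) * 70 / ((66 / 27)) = 315 / 11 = 28.64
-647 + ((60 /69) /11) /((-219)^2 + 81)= -3932021501 /6077313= -647.00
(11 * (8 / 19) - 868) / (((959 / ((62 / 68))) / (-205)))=52123710 / 309757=168.27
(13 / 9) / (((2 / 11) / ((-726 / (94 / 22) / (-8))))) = 190333 / 1128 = 168.73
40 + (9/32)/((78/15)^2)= 865505/21632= 40.01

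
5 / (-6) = -5 / 6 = -0.83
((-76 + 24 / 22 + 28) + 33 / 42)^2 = 50452609 / 23716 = 2127.37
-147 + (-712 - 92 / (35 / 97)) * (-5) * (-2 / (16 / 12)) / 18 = -11548 / 21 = -549.90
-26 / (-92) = 13 / 46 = 0.28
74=74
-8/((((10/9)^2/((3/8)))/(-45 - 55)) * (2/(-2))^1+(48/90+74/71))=-345060/69379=-4.97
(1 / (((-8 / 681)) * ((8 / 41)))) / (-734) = 0.59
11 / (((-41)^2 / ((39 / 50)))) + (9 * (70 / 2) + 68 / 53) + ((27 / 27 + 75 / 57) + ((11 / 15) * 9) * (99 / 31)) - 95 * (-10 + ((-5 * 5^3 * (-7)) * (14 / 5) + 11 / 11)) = -3050299682629817 / 2623788850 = -1162555.32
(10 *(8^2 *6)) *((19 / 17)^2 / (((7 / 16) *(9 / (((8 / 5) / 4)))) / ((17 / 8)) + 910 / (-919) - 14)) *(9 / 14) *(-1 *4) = 30574909440 / 25675559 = 1190.82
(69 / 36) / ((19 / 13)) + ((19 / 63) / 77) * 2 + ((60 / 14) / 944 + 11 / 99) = 62423035 / 43503768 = 1.43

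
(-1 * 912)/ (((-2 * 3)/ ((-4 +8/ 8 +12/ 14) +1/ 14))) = -2204/ 7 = -314.86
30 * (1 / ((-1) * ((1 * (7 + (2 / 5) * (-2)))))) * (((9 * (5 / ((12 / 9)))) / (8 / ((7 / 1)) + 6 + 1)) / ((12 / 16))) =-15750 / 589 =-26.74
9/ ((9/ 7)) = 7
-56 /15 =-3.73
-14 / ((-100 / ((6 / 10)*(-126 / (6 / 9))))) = -3969 / 250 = -15.88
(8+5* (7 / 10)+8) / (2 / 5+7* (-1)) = -65 / 22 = -2.95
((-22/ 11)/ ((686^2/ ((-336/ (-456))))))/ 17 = -1/ 5428661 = -0.00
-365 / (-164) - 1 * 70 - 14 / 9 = -102331 / 1476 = -69.33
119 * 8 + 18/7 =6682/7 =954.57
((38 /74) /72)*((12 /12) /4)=19 /10656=0.00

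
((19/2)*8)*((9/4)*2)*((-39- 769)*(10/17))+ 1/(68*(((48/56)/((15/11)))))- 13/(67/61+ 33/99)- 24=-31862492411/195976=-162583.64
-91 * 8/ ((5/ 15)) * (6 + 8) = -30576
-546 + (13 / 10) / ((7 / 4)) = -19084 / 35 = -545.26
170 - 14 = 156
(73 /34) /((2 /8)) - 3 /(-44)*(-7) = 6067 /748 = 8.11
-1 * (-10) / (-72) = -5 / 36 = -0.14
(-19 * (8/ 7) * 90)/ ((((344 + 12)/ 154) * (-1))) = 75240/ 89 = 845.39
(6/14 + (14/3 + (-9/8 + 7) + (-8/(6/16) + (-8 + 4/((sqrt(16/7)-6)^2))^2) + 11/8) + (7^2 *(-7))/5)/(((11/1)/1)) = -7273786277/5089291620-418152 *sqrt(7)/12117361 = -1.52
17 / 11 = 1.55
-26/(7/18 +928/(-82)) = 19188/8065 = 2.38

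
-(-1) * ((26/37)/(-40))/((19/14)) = -91/7030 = -0.01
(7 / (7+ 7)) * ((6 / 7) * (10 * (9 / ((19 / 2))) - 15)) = -45 / 19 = -2.37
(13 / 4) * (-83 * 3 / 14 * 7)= -3237 / 8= -404.62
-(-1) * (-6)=-6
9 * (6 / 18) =3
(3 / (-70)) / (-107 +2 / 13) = 13 / 32410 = 0.00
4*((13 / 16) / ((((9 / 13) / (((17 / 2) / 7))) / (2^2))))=2873 / 126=22.80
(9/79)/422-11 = -366709/33338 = -11.00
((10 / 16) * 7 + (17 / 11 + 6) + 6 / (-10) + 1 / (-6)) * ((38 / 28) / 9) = 279737 / 166320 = 1.68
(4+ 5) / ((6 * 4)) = 3 / 8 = 0.38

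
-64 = -64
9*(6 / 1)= 54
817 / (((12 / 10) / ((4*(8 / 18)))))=32680 / 27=1210.37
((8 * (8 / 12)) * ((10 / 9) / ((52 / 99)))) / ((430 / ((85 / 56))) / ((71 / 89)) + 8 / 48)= 1062160 / 33448363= 0.03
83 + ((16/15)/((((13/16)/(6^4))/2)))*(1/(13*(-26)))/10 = 4503479/54925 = 81.99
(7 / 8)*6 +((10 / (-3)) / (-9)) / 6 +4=9.31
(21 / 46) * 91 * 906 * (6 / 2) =112915.17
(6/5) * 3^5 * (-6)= -8748/5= -1749.60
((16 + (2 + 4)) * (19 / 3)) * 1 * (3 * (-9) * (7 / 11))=-2394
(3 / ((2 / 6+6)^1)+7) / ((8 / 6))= 213 / 38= 5.61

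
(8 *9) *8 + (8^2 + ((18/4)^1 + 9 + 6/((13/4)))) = 17039/26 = 655.35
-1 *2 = -2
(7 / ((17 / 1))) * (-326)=-2282 / 17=-134.24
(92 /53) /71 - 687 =-2585089 /3763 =-686.98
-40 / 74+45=1645 / 37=44.46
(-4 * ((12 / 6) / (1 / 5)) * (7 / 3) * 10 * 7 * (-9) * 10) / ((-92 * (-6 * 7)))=3500 / 23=152.17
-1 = -1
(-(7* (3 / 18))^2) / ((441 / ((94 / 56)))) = -47 / 9072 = -0.01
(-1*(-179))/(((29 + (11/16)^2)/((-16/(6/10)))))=-733184/4527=-161.96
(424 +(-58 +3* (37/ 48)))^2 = 34727449/ 256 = 135654.10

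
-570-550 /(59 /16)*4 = -1166.61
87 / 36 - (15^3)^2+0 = -136687471 / 12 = -11390622.58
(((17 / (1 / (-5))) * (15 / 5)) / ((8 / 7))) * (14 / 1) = -12495 / 4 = -3123.75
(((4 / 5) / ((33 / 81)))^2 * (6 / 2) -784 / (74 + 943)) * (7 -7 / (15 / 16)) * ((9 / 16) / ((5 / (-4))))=58126712 / 25636875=2.27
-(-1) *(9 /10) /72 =1 /80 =0.01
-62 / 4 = -15.50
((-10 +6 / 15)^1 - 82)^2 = 209764 / 25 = 8390.56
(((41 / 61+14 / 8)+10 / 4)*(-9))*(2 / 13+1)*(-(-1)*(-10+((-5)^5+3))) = 126951705 / 793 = 160090.42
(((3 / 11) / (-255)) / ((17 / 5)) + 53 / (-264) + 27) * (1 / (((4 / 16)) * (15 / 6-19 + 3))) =-2044651 / 257499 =-7.94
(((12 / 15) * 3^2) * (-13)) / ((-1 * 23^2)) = 0.18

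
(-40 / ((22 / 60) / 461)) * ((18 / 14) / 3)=-1659600 / 77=-21553.25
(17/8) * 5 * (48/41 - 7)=-20315/328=-61.94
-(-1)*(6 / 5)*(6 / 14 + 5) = 228 / 35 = 6.51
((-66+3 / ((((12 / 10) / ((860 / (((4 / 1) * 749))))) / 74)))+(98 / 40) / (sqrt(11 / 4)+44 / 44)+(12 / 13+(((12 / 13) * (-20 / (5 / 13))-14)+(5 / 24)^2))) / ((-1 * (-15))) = -2112428699 / 420638400+7 * sqrt(11) / 150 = -4.87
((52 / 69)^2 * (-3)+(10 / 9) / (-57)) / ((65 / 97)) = -45364378 / 17639505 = -2.57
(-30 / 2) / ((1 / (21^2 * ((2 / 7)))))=-1890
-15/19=-0.79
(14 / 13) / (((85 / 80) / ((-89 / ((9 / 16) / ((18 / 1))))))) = -637952 / 221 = -2886.66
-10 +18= 8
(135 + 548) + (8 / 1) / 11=7521 / 11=683.73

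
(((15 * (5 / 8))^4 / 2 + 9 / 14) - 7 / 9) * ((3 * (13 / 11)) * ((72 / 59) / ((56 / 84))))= 233214899931 / 9304064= 25065.92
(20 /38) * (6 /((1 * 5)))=12 /19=0.63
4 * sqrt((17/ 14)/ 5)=2 * sqrt(1190)/ 35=1.97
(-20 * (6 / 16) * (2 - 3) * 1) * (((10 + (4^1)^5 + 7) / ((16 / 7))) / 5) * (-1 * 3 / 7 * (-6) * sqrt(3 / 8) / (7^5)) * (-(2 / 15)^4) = -0.00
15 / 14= 1.07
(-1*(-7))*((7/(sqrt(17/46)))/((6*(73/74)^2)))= 134162*sqrt(782)/271779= 13.80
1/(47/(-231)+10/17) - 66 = -95799/1511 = -63.40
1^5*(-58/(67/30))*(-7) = 12180/67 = 181.79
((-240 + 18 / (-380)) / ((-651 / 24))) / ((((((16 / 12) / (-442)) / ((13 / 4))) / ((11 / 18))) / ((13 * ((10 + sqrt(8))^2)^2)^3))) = -254287651009333799358.60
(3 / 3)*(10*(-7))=-70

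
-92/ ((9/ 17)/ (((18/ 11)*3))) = -9384/ 11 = -853.09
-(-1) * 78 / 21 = 3.71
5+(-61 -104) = -160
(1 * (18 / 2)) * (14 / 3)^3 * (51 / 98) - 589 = -113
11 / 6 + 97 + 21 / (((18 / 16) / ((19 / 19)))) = 235 / 2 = 117.50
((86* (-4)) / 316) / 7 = -86 / 553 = -0.16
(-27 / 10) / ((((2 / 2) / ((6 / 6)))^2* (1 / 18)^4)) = -1417176 / 5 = -283435.20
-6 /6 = -1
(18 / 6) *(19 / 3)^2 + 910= 3091 / 3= 1030.33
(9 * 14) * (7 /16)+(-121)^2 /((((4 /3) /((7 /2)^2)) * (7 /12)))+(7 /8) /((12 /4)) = 1383907 /6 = 230651.17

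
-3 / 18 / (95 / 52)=-0.09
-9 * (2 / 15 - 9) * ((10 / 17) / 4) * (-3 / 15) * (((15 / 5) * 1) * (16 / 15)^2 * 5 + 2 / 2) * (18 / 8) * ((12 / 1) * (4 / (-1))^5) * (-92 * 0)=0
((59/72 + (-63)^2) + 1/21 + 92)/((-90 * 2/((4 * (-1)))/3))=270.79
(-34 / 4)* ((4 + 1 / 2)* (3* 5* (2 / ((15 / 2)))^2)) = -204 / 5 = -40.80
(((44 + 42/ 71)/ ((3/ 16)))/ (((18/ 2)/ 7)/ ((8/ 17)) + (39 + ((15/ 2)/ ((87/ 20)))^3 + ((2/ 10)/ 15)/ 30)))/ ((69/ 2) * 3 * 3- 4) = 51888865728000/ 3133543384977391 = 0.02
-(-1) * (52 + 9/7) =373/7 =53.29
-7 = -7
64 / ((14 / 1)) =32 / 7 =4.57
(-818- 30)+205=-643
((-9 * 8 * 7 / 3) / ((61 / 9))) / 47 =-1512 / 2867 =-0.53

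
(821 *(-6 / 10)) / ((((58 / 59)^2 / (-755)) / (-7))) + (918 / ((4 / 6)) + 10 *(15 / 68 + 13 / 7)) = -1077866531827 / 400316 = -2692539.22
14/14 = 1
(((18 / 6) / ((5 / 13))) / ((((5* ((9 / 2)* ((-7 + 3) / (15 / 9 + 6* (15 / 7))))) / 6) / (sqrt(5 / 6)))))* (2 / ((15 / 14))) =-1586* sqrt(30) / 675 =-12.87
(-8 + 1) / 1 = -7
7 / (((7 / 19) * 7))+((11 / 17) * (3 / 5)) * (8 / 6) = 1923 / 595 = 3.23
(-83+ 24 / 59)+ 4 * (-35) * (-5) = 36427 / 59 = 617.41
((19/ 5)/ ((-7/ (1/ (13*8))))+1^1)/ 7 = 3621/ 25480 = 0.14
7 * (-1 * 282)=-1974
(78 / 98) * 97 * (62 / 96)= 39091 / 784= 49.86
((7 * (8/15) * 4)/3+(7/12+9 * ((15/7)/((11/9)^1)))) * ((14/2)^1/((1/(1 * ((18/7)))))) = 295777/770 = 384.13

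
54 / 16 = 27 / 8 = 3.38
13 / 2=6.50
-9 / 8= -1.12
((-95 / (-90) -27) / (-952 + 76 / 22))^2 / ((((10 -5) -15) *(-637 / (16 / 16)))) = 26388769 / 224691222581280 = 0.00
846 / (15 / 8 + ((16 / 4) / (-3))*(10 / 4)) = -20304 / 35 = -580.11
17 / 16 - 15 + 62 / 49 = -9935 / 784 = -12.67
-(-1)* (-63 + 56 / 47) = -2905 / 47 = -61.81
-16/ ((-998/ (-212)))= -1696/ 499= -3.40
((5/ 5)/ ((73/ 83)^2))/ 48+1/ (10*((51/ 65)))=671329/ 4348464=0.15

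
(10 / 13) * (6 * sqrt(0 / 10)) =0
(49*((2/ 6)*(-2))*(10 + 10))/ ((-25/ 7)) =2744/ 15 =182.93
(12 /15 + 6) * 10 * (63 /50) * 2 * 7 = 29988 /25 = 1199.52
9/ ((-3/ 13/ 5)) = -195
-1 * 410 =-410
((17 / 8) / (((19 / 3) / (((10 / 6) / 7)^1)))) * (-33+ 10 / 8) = -10795 / 4256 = -2.54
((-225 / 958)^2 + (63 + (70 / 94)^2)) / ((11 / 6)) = 386875662339 / 11150373718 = 34.70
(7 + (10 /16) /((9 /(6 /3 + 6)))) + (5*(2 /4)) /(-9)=131 /18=7.28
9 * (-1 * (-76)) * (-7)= -4788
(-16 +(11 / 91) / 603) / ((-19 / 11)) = 9657527 / 1042587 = 9.26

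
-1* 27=-27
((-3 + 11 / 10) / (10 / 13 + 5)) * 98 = -12103 / 375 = -32.27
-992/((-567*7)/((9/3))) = 992/1323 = 0.75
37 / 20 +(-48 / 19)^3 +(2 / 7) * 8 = -11511519 / 960260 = -11.99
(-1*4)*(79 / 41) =-316 / 41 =-7.71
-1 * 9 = -9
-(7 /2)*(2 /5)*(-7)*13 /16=637 /80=7.96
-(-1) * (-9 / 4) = -9 / 4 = -2.25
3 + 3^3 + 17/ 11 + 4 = 391/ 11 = 35.55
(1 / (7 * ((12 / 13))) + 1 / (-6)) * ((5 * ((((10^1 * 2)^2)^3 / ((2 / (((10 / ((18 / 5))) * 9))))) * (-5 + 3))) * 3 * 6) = 12000000000 / 7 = 1714285714.29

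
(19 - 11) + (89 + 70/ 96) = 4691/ 48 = 97.73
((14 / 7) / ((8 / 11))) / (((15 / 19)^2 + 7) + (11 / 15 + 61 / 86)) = 2561295 / 8443802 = 0.30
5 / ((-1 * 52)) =-5 / 52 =-0.10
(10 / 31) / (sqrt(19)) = 10*sqrt(19) / 589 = 0.07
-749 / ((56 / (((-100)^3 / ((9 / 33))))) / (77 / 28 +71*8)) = 27990531250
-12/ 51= -4/ 17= -0.24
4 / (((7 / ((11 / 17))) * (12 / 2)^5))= 11 / 231336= 0.00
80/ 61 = 1.31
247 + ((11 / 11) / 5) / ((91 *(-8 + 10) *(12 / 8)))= 247.00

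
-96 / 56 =-12 / 7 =-1.71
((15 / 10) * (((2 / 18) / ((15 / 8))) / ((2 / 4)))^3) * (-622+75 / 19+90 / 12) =-23757824 / 15582375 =-1.52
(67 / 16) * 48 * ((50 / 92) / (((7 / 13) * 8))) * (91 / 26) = 65325 / 736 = 88.76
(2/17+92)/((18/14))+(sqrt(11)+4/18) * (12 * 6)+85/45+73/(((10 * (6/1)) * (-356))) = 97533157/1089360+72 * sqrt(11) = 328.33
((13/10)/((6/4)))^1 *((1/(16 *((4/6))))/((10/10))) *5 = 0.41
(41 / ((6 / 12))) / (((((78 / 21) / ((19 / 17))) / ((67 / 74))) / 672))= 122757936 / 8177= 15012.59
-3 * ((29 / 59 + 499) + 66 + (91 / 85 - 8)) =-8403567 / 5015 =-1675.69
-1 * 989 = -989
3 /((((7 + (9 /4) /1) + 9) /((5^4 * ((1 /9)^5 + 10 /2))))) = 738115000 /1436859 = 513.70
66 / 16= 33 / 8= 4.12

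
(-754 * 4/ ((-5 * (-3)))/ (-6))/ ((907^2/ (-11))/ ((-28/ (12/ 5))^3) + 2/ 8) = 568968400/ 803859453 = 0.71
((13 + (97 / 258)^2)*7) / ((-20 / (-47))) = 287789789 / 1331280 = 216.18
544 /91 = 5.98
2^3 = 8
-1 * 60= -60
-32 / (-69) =32 / 69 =0.46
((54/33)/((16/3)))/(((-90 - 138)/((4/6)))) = -3/3344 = -0.00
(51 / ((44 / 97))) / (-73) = -4947 / 3212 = -1.54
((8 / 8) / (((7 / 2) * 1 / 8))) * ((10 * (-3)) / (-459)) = 160 / 1071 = 0.15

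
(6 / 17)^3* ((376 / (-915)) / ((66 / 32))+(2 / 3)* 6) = 2754336 / 16483115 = 0.17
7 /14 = 1 /2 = 0.50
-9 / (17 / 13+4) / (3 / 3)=-39 / 23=-1.70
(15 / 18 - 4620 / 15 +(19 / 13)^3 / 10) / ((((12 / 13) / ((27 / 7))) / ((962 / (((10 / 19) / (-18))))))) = 42185330.90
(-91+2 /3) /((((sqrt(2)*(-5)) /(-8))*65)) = -1084*sqrt(2) /975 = -1.57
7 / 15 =0.47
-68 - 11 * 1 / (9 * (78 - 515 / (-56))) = -2989012 / 43947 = -68.01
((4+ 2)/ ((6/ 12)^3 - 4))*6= -288/ 31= -9.29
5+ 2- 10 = -3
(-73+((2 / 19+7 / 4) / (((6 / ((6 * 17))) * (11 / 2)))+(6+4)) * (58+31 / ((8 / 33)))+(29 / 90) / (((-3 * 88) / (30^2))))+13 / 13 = 28606673 / 10032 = 2851.54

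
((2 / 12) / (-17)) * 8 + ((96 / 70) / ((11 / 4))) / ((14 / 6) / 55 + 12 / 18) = 2900 / 4641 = 0.62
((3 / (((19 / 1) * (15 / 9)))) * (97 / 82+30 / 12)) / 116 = 1359 / 451820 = 0.00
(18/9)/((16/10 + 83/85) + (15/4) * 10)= 340/6813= 0.05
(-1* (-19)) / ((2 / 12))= 114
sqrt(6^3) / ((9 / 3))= 2 * sqrt(6)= 4.90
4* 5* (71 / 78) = 710 / 39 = 18.21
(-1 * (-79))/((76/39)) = 40.54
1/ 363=0.00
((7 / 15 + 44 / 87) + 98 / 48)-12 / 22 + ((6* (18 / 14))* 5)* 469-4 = 692426579 / 38280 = 18088.47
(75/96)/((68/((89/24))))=2225/52224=0.04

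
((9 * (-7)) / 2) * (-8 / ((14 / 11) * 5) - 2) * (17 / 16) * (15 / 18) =2907 / 32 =90.84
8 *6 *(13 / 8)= 78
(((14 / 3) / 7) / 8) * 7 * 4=7 / 3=2.33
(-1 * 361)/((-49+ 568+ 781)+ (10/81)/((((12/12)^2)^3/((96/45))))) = -87723/315964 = -0.28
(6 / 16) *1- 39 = -309 / 8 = -38.62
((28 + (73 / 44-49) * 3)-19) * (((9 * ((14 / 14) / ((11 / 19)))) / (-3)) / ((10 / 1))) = 333621 / 4840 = 68.93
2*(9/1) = 18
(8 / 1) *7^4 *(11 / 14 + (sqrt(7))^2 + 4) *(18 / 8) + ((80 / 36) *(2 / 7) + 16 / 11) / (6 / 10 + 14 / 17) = 42711067895 / 83853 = 509356.47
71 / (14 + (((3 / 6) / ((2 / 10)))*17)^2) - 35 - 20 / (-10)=-239989 / 7281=-32.96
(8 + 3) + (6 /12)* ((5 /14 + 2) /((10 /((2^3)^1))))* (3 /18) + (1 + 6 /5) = 13.36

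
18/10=9/5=1.80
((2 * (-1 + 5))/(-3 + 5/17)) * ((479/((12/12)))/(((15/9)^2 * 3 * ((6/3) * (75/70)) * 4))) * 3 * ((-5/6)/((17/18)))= 30177/575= 52.48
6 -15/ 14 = 4.93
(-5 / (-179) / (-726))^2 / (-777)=-25 / 13122008724132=-0.00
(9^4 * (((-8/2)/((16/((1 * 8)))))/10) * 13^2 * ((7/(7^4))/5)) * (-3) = 3326427/8575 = 387.92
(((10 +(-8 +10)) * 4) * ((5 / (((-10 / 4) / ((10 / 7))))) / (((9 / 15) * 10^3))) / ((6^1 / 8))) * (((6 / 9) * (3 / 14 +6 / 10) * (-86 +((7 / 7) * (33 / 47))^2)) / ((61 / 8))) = 183747328 / 99040515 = 1.86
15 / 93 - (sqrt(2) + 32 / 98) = -sqrt(2) - 251 / 1519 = -1.58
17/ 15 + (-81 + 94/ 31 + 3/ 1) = -34333/ 465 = -73.83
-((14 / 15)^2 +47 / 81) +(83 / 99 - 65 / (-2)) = 1420567 / 44550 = 31.89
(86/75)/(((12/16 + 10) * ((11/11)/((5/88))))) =1/165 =0.01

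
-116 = -116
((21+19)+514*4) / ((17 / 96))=201216 / 17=11836.24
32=32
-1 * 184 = -184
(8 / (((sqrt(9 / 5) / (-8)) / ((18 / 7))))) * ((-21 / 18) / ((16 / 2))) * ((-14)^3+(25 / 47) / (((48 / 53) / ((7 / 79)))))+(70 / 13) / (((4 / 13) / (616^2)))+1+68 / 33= 6591397.83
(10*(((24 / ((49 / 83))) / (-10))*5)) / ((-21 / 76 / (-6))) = -1513920 / 343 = -4413.76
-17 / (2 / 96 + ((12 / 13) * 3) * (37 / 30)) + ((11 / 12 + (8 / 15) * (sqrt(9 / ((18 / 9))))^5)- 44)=-6179237 / 128652 + 81 * sqrt(2) / 5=-25.12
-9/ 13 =-0.69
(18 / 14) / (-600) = -3 / 1400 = -0.00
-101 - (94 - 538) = 343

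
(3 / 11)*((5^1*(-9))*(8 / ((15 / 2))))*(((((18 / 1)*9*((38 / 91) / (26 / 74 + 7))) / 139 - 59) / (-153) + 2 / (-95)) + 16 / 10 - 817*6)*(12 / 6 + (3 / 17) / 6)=1690785373389594 / 12988208233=130178.49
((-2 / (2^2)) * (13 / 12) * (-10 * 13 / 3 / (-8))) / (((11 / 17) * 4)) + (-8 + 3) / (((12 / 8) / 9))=-394525 / 12672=-31.13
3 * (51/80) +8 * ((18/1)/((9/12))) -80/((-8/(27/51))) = 270921/1360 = 199.21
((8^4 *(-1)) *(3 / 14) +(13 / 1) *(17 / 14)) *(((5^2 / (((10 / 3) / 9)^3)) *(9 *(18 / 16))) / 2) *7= -19238695641 / 1280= -15030230.97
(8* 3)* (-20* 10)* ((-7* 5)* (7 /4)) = 294000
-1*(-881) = 881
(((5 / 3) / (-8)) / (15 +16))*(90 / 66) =-25 / 2728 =-0.01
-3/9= -1/3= -0.33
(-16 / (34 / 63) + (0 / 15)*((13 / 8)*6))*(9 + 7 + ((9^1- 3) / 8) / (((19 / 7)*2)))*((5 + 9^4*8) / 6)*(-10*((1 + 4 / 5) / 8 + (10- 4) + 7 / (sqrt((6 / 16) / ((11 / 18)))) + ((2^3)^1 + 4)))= 63095011210*sqrt(33) / 969 + 1971268421661 / 2584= 1136923532.20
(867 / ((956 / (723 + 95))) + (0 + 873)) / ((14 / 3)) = 330813 / 956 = 346.04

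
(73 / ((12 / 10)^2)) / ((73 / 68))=425 / 9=47.22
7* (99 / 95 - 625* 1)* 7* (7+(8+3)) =-52281432 / 95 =-550330.86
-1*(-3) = 3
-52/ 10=-26/ 5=-5.20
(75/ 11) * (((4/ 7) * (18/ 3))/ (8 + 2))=180/ 77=2.34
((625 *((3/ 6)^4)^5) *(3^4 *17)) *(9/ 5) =1549125/ 1048576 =1.48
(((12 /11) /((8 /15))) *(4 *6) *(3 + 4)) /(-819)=-60 /143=-0.42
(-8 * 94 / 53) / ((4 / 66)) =-12408 / 53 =-234.11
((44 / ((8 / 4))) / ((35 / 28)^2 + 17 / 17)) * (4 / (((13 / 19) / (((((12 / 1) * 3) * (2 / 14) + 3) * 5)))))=7624320 / 3731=2043.51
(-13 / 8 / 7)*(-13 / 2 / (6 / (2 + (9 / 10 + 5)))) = 1.99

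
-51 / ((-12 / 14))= 119 / 2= 59.50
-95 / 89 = -1.07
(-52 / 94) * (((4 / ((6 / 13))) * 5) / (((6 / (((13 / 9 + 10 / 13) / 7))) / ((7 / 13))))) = -0.68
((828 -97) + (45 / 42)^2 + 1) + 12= 146049 / 196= 745.15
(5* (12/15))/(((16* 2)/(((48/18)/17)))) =1/51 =0.02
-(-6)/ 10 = 0.60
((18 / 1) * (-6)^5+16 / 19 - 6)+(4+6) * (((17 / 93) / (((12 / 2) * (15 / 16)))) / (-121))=-269345173898 / 1924263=-139973.16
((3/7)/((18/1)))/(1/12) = 2/7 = 0.29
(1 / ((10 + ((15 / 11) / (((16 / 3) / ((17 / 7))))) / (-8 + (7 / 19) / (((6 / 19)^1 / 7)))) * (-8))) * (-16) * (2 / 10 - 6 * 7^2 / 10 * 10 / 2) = -904288 / 42275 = -21.39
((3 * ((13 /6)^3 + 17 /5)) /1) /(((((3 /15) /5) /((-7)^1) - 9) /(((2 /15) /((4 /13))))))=-1333787 /680832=-1.96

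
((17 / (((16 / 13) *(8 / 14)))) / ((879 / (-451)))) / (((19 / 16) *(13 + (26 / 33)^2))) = -2783121 / 3629684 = -0.77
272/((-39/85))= -23120/39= -592.82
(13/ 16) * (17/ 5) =2.76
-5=-5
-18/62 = -9/31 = -0.29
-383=-383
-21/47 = -0.45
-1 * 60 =-60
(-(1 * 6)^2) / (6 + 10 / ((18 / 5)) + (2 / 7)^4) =-777924 / 189823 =-4.10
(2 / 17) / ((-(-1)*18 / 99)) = 11 / 17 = 0.65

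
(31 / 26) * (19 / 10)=2.27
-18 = -18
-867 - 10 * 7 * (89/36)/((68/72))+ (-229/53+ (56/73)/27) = -1872705049/1775871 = -1054.53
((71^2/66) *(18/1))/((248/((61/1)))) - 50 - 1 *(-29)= 317.16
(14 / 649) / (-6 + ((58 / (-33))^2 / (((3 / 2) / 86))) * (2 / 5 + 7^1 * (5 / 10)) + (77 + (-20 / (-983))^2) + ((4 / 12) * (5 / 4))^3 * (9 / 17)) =7285664453760 / 257277216925955561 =0.00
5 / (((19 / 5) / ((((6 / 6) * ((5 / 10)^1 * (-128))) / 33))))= -1600 / 627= -2.55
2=2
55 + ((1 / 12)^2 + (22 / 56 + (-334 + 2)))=-278813 / 1008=-276.60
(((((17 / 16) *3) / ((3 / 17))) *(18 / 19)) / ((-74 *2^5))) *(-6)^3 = 70227 / 44992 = 1.56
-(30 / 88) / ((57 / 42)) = -105 / 418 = -0.25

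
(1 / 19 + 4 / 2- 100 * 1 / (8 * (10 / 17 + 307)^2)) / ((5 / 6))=2132573123 / 865843965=2.46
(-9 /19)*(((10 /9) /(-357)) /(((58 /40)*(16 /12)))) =50 /65569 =0.00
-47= -47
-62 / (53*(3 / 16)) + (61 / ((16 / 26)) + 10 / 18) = 356573 / 3816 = 93.44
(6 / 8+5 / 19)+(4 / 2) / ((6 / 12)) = 381 / 76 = 5.01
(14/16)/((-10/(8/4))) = -7/40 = -0.18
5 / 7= 0.71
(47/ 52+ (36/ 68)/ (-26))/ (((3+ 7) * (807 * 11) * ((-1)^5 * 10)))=-71/ 71338800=-0.00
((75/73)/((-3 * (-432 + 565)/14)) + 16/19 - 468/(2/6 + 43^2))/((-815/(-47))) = 36049/1130405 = 0.03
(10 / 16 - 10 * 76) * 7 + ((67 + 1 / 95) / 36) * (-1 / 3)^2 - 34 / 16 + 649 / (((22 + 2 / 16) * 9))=-18174851 / 3420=-5314.28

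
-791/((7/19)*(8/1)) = -2147/8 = -268.38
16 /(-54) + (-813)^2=660968.70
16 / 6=8 / 3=2.67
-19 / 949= -0.02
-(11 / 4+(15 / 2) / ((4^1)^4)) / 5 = -1423 / 2560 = -0.56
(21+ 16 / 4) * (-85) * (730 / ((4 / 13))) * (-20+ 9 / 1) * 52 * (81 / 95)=46717134750 / 19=2458796565.79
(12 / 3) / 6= 2 / 3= 0.67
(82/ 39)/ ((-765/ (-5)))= 82/ 5967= 0.01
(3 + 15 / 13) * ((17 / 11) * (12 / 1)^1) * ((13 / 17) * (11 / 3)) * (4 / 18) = 48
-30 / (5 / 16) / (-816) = 2 / 17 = 0.12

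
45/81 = 0.56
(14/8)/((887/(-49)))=-343/3548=-0.10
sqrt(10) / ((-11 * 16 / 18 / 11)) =-9 * sqrt(10) / 8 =-3.56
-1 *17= -17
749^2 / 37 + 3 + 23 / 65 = 15165.54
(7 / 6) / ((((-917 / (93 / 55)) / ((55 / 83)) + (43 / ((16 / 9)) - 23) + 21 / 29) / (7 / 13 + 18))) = -12132904 / 458029169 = -0.03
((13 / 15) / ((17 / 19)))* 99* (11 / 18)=29887 / 510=58.60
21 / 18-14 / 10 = -7 / 30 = -0.23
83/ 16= 5.19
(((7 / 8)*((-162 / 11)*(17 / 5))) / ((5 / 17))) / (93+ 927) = -3213 / 22000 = -0.15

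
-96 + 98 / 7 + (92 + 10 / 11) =120 / 11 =10.91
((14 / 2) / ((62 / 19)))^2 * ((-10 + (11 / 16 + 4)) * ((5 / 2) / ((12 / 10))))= -37589125 / 738048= -50.93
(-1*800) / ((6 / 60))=-8000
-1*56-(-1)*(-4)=-60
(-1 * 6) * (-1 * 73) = 438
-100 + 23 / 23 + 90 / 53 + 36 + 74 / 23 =-70805 / 1219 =-58.08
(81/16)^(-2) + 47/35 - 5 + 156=34992212/229635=152.38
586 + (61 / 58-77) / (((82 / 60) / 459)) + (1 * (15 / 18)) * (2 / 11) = -977839198 / 39237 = -24921.35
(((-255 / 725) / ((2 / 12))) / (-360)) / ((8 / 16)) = 17 / 1450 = 0.01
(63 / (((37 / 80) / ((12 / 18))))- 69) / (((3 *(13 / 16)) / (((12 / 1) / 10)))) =25824 / 2405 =10.74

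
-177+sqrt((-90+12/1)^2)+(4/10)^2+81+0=-446/25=-17.84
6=6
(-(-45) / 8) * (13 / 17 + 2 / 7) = 5625 / 952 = 5.91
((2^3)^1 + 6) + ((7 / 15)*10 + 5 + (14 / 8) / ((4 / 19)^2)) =12125 / 192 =63.15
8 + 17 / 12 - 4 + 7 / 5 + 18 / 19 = 8851 / 1140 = 7.76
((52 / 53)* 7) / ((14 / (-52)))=-1352 / 53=-25.51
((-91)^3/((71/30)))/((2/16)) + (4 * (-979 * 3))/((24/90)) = -2591337.25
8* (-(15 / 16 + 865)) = -13855 / 2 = -6927.50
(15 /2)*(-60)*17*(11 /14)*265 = -11149875 /7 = -1592839.29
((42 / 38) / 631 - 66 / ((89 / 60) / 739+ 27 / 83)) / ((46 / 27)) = -78625001818071 / 664311473098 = -118.36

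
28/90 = 14/45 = 0.31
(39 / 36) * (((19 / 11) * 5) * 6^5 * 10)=8002800 / 11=727527.27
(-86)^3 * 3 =-1908168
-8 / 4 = -2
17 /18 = 0.94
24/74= 12/37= 0.32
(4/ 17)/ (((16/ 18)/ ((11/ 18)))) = 11/ 68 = 0.16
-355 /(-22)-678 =-14561 /22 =-661.86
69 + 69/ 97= 6762/ 97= 69.71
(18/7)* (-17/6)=-51/7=-7.29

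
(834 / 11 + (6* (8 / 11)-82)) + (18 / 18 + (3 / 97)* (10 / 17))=-14511 / 18139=-0.80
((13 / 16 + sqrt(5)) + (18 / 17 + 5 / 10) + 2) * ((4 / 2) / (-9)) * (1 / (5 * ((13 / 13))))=-1189 / 6120 - 2 * sqrt(5) / 45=-0.29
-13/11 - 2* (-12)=251/11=22.82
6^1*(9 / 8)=27 / 4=6.75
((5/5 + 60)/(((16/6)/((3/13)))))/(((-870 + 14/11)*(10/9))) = -54351/9938240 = -0.01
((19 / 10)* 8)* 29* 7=15428 / 5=3085.60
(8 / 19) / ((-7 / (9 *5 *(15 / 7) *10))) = -54000 / 931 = -58.00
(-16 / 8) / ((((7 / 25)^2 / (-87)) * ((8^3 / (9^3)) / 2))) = 39639375 / 6272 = 6320.05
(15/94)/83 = 15/7802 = 0.00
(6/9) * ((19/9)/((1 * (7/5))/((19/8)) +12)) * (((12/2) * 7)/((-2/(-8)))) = 50540/2691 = 18.78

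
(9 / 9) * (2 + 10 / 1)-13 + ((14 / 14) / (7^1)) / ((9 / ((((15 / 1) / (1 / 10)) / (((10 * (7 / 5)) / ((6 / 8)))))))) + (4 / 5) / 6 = -2173 / 2940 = -0.74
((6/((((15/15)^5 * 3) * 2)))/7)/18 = 1/126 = 0.01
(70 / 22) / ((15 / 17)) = 119 / 33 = 3.61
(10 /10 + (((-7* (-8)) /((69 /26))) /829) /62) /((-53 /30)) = -17739590 /31327081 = -0.57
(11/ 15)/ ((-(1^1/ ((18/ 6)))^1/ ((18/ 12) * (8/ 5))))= -132/ 25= -5.28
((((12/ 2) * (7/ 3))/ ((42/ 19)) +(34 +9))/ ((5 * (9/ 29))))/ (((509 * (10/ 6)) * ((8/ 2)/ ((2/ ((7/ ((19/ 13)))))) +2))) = 20387/ 6298875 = 0.00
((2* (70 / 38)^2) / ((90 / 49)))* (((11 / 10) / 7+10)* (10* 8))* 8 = 8671040 / 361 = 24019.50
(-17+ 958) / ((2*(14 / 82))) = 38581 / 14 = 2755.79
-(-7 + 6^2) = -29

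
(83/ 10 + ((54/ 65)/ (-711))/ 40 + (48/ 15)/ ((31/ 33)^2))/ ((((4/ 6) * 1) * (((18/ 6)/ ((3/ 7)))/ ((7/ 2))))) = 3531156261/ 394778800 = 8.94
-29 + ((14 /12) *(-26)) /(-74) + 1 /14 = -22159 /777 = -28.52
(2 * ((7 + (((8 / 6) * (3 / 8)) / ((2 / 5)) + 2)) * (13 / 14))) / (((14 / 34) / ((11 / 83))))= 99671 / 16268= 6.13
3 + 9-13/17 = 191/17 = 11.24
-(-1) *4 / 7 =4 / 7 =0.57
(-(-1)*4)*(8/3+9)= 140/3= 46.67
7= 7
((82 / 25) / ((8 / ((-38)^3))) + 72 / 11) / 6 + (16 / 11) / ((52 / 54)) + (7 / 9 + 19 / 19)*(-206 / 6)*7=-402918953 / 96525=-4174.24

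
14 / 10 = 7 / 5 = 1.40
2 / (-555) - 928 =-515042 / 555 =-928.00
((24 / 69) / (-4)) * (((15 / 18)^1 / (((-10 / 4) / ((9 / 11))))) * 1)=6 / 253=0.02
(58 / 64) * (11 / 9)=319 / 288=1.11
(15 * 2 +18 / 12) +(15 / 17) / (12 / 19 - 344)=31.50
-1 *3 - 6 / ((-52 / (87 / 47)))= -3405 / 1222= -2.79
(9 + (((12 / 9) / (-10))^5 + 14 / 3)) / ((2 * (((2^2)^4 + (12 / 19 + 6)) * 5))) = 197183767 / 37892812500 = 0.01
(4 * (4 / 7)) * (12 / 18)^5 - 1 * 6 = -9694 / 1701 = -5.70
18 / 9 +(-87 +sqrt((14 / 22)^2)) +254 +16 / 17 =31898 / 187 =170.58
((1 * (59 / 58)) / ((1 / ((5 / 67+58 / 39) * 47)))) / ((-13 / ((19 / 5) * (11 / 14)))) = -337881731 / 19702020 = -17.15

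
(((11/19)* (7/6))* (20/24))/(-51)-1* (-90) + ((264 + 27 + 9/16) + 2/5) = 266479897/697680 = 381.95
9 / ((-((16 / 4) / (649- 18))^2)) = -223965.56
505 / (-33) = -505 / 33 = -15.30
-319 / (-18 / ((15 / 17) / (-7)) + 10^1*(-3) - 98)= -1595 / 74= -21.55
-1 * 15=-15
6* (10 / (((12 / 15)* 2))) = 37.50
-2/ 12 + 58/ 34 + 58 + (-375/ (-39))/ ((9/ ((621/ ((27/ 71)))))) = 7177097/ 3978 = 1804.20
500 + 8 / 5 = 2508 / 5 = 501.60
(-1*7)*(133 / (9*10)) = -931 / 90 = -10.34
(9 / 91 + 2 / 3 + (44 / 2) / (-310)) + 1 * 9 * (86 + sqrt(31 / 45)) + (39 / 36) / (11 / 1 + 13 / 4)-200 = 3 * sqrt(155) / 5 + 1386320879 / 2411955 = 582.24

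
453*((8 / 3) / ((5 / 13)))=3140.80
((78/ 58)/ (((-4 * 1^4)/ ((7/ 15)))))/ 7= -13/ 580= -0.02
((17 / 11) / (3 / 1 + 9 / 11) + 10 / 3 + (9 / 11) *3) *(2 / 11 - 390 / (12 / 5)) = -10216631 / 10164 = -1005.18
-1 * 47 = -47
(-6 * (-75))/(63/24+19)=3600/173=20.81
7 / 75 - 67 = -5018 / 75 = -66.91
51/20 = 2.55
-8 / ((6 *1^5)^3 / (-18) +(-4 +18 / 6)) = 8 / 13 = 0.62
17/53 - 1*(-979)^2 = -50797356/53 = -958440.68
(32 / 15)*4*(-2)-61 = -1171 / 15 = -78.07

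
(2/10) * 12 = 12/5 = 2.40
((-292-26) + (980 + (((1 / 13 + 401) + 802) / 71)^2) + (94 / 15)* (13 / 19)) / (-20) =-57872059417 / 1213998825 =-47.67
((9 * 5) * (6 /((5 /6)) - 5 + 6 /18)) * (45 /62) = 2565 /31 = 82.74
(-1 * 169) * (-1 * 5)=845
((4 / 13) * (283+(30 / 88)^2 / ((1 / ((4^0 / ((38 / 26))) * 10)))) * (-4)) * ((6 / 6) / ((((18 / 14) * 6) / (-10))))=365369270 / 806949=452.78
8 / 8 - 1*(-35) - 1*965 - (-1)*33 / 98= -91009 / 98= -928.66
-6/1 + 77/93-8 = -1225/93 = -13.17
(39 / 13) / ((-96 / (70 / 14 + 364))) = -11.53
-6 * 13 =-78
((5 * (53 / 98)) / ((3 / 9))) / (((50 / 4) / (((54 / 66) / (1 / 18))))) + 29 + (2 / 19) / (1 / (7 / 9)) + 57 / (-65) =226235456 / 5990985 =37.76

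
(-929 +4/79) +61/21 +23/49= -10748705/11613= -925.58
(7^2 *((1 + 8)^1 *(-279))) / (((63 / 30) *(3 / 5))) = -97650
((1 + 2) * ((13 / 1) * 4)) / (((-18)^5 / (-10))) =65 / 78732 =0.00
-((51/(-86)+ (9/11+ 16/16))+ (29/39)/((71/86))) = -5568595/2619474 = -2.13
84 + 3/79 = 6639/79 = 84.04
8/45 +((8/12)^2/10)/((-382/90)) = 1438/8595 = 0.17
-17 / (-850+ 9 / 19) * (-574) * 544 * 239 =-24105226432 / 16141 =-1493415.92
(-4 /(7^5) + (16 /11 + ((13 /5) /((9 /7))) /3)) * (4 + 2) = 12.77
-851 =-851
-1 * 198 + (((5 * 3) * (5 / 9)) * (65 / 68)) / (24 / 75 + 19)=-19468711 / 98532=-197.59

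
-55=-55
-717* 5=-3585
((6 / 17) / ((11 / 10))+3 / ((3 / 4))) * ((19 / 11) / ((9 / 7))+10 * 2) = 1707304 / 18513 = 92.22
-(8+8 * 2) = -24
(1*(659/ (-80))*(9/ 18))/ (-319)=659/ 51040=0.01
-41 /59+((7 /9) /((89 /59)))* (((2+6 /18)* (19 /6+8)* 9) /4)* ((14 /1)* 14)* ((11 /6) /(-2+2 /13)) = -80086316069 /13610592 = -5884.12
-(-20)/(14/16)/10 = 16/7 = 2.29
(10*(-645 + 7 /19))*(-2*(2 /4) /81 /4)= 30620 /1539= 19.90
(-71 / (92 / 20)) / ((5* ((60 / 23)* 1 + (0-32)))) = 71 / 676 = 0.11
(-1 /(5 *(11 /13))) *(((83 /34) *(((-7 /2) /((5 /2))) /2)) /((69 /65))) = 98189 /258060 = 0.38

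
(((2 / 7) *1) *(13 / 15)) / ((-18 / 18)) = -26 / 105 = -0.25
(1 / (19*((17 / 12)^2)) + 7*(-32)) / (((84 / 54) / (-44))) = 243508320 / 38437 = 6335.26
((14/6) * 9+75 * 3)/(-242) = -123/121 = -1.02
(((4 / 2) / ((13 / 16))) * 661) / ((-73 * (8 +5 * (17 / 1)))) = -0.24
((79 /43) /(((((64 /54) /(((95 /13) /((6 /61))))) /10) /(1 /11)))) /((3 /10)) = 34335375 /98384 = 348.99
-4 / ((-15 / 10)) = 8 / 3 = 2.67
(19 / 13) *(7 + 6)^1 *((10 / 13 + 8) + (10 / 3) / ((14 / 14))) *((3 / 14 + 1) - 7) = -121068 / 91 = -1330.42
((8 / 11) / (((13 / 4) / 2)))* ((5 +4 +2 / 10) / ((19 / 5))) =2944 / 2717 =1.08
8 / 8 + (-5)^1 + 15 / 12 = -11 / 4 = -2.75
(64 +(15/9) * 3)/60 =23/20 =1.15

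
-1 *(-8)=8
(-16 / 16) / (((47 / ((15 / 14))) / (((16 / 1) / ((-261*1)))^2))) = -640 / 7470603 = -0.00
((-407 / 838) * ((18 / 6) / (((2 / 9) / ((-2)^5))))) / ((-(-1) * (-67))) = -87912 / 28073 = -3.13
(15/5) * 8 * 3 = 72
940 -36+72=976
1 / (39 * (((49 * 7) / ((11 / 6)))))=0.00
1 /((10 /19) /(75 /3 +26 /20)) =4997 /100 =49.97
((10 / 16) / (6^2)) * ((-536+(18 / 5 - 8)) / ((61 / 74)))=-49987 / 4392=-11.38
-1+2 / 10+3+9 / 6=37 / 10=3.70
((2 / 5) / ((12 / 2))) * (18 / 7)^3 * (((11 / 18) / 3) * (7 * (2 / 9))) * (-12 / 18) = -176 / 735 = -0.24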